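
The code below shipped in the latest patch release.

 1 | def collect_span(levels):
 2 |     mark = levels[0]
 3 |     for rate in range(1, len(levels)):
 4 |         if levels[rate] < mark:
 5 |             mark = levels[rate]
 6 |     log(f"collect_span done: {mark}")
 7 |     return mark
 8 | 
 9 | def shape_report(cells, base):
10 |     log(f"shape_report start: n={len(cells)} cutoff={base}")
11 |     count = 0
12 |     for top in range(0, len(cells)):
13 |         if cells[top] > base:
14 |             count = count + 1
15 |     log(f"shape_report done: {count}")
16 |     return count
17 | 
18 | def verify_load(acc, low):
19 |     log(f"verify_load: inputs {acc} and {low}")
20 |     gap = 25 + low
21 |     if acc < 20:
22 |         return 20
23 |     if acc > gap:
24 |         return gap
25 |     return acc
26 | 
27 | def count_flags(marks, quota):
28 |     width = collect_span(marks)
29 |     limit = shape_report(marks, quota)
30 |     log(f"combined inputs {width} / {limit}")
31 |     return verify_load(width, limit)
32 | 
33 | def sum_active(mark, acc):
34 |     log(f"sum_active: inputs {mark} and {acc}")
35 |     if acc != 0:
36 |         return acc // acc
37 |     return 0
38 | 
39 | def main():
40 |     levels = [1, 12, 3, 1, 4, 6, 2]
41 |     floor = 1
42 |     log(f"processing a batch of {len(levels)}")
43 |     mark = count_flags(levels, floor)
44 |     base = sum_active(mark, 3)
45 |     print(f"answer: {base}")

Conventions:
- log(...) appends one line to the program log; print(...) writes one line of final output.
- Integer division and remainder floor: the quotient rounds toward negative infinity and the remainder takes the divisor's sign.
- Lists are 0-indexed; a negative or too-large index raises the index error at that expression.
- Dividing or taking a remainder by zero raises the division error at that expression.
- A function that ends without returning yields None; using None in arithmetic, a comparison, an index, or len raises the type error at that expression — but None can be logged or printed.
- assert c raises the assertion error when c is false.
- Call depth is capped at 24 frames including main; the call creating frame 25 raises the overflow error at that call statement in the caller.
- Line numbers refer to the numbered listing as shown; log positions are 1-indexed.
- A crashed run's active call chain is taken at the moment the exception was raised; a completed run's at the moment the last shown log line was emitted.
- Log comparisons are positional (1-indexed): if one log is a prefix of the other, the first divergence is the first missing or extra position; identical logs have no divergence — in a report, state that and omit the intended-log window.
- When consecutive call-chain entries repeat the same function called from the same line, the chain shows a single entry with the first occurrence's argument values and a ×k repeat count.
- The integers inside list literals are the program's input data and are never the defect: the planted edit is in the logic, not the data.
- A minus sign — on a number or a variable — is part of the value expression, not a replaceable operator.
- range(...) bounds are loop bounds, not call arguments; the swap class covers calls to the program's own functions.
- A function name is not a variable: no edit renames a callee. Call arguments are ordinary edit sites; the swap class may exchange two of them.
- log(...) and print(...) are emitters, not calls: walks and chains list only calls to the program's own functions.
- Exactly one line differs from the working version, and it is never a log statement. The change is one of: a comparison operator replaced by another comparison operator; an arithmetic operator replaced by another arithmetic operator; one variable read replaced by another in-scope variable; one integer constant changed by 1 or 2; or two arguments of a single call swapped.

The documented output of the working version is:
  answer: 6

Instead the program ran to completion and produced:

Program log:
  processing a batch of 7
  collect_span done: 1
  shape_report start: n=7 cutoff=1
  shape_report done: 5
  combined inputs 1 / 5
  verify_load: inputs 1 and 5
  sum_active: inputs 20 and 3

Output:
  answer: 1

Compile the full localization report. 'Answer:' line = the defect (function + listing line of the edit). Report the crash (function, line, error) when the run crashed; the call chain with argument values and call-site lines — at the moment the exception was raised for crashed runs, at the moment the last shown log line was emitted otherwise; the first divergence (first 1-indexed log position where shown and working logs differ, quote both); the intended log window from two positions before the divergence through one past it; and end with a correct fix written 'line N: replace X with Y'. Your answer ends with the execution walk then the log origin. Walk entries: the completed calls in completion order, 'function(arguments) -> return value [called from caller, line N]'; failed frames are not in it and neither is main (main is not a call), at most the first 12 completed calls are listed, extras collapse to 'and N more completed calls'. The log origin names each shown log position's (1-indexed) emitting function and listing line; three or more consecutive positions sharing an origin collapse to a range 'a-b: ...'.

Answer: the defect is in sum_active at line 36.
The tell: Nothing in the log betrays the bug — only the output does.
Call chain: main -> sum_active(20, 3) (called at line 44).
First divergence: there is none — every log position agrees.
Execution walk:
  collect_span([1, 12, 3, 1, 4, 6, 2]) -> 1  [called from count_flags, line 28]
  shape_report([1, 12, 3, 1, 4, 6, 2], 1) -> 5  [called from count_flags, line 29]
  verify_load(1, 5) -> 20  [called from count_flags, line 31]
  count_flags([1, 12, 3, 1, 4, 6, 2], 1) -> 20  [called from main, line 43]
  sum_active(20, 3) -> 1  [called from main, line 44]
Origin of each log line:
  1: from main, line 42
  2: from collect_span, line 6
  3: from shape_report, line 10
  4: from shape_report, line 15
  5: from count_flags, line 30
  6: from verify_load, line 19
  7: from sum_active, line 34
A correct fix: line 36: replace `acc // acc` with `mark // acc`.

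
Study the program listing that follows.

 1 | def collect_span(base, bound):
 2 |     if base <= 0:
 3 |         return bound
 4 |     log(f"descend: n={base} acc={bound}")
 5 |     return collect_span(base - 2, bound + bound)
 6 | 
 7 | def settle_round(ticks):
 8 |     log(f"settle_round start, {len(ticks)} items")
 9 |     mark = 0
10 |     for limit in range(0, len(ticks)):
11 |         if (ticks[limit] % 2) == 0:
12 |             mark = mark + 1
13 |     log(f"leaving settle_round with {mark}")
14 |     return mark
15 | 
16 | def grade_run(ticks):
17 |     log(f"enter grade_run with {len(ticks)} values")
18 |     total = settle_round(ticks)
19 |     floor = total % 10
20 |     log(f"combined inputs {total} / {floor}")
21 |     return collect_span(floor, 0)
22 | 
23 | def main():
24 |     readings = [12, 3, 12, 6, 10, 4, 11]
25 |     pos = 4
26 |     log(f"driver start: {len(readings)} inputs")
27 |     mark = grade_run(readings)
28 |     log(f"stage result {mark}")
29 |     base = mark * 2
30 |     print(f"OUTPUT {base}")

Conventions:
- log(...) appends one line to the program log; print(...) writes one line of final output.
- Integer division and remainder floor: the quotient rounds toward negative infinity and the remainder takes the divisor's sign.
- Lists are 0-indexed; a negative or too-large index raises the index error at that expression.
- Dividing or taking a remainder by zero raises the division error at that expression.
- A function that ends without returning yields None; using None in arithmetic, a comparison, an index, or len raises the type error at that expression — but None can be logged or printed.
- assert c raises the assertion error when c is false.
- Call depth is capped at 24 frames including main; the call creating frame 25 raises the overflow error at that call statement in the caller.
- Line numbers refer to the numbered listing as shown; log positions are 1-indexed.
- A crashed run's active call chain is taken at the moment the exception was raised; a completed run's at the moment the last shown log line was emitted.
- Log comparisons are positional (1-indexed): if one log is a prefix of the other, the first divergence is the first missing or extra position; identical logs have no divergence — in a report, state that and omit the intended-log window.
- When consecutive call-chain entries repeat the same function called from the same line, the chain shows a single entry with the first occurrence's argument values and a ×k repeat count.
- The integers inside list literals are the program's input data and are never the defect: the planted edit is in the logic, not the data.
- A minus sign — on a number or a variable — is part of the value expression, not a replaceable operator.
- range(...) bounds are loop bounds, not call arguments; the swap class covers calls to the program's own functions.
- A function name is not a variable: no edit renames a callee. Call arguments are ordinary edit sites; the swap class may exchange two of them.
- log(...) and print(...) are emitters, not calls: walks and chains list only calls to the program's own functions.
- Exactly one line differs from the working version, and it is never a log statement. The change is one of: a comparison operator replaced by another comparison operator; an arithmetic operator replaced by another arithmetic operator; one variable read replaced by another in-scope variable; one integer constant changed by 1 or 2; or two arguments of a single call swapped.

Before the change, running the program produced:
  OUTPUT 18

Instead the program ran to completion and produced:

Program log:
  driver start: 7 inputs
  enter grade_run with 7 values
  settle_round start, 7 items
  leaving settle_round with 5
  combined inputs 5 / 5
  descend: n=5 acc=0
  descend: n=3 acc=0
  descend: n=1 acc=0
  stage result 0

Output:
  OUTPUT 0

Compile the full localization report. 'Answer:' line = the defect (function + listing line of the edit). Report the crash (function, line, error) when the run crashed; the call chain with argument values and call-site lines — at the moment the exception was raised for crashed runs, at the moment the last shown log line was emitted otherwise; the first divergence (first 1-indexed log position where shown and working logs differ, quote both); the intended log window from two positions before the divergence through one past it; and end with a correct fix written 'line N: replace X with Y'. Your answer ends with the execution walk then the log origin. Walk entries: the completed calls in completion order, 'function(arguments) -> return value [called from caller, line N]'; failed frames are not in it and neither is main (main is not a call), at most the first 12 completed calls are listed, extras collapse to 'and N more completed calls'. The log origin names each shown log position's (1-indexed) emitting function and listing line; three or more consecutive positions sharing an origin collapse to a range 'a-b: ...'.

Answer: the defect is in collect_span at line 5.
Key fact: Position 7 is the first bad log line: 'descend: n=3 acc=0' should read 'descend: n=3 acc=5'.
Call chain: main.
First divergence: position 7; shown 'descend: n=3 acc=0' vs intended 'descend: n=3 acc=5'.
Intended log window:
  5: combined inputs 5 / 5
  6: descend: n=5 acc=0
  7: descend: n=3 acc=5
  8: descend: n=1 acc=8
Execution walk:
  settle_round([12, 3, 12, 6, 10, 4, 11]) -> 5  [called from grade_run, line 18]
  collect_span(-1, 0) -> 0  [called from collect_span, line 5]
  collect_span(1, 0) -> 0  [called from collect_span, line 5]
  collect_span(3, 0) -> 0  [called from collect_span, line 5]
  collect_span(5, 0) -> 0  [called from grade_run, line 21]
  grade_run([12, 3, 12, 6, 10, 4, 11]) -> 0  [called from main, line 27]
Log origin:
  1: logged in main at line 26
  2: logged in grade_run at line 17
  3: logged in settle_round at line 8
  4: logged in settle_round at line 13
  5: logged in grade_run at line 20
  6-8: logged in collect_span at line 4
  9: logged in main at line 28
A correct fix: line 5: replace `bound + bound` with `bound + base`.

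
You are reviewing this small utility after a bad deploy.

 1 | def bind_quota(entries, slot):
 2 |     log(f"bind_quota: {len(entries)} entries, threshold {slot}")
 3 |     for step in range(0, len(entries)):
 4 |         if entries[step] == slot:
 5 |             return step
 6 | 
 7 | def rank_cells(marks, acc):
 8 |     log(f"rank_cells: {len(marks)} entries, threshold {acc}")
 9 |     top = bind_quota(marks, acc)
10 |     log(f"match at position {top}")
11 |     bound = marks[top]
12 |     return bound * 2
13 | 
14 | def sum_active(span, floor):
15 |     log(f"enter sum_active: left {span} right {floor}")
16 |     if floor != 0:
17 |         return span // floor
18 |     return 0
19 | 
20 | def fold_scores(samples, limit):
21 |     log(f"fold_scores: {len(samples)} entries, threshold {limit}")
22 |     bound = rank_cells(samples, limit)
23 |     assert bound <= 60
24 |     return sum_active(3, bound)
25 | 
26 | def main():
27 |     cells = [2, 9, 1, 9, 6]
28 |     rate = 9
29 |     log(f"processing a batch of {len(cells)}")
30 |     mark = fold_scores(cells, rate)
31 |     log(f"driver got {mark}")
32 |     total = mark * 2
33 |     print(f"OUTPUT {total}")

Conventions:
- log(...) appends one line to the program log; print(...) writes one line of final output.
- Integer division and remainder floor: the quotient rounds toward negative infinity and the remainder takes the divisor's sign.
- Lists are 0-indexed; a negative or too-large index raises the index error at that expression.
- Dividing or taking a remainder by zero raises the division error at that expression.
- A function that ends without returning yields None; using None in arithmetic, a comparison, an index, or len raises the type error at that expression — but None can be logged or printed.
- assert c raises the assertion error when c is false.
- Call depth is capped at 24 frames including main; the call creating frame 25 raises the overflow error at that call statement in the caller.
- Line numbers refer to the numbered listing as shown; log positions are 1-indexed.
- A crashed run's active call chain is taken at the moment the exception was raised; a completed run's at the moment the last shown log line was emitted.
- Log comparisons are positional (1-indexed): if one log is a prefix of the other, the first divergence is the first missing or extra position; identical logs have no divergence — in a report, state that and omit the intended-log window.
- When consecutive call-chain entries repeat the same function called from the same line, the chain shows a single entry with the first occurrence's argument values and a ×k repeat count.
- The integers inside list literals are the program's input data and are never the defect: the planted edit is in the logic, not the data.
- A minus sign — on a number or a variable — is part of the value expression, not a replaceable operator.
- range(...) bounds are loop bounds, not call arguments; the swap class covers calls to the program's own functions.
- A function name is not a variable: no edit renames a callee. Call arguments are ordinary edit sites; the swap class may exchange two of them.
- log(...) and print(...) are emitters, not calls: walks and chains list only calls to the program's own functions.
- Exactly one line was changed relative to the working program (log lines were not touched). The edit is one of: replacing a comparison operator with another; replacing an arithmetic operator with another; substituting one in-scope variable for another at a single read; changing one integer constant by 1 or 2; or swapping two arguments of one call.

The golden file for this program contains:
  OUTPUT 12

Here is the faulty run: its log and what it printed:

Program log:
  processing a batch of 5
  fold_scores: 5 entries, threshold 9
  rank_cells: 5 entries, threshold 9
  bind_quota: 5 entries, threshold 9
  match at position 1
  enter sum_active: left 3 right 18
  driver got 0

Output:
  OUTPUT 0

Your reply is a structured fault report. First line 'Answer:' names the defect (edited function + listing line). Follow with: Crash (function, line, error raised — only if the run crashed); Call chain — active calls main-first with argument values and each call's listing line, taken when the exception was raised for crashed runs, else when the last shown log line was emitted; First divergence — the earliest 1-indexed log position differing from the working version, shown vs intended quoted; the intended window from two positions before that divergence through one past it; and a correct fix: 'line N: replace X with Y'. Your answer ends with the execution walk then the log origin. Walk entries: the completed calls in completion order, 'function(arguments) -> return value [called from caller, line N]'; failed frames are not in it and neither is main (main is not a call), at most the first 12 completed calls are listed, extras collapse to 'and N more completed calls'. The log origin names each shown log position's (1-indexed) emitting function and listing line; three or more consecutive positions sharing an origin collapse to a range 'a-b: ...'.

Answer: the defect is in fold_scores at line 24.
Key observation: Position 6 is the first bad log line: 'enter sum_active: left 3 right 18' should read 'enter sum_active: left 18 right 3'.
Call chain: main.
First divergence: at position 6 the run shows 'enter sum_active: left 3 right 18' where the working version logs 'enter sum_active: left 18 right 3'.
Intended log window:
  4: bind_quota: 5 entries, threshold 9
  5: match at position 1
  6: enter sum_active: left 18 right 3
  7: driver got 6
Execution walk:
  bind_quota([2, 9, 1, 9, 6], 9) -> 1  [called from rank_cells, line 9]
  rank_cells([2, 9, 1, 9, 6], 9) -> 18  [called from fold_scores, line 22]
  sum_active(3, 18) -> 0  [called from fold_scores, line 24]
  fold_scores([2, 9, 1, 9, 6], 9) -> 0  [called from main, line 30]
Log line origins:
  1 — main, line 29
  2 — fold_scores, line 21
  3 — rank_cells, line 8
  4 — bind_quota, line 2
  5 — rank_cells, line 10
  6 — sum_active, line 15
  7 — main, line 31
A correct fix: line 24: replace `sum_active(3, bound)` with `sum_active(bound, 3)`.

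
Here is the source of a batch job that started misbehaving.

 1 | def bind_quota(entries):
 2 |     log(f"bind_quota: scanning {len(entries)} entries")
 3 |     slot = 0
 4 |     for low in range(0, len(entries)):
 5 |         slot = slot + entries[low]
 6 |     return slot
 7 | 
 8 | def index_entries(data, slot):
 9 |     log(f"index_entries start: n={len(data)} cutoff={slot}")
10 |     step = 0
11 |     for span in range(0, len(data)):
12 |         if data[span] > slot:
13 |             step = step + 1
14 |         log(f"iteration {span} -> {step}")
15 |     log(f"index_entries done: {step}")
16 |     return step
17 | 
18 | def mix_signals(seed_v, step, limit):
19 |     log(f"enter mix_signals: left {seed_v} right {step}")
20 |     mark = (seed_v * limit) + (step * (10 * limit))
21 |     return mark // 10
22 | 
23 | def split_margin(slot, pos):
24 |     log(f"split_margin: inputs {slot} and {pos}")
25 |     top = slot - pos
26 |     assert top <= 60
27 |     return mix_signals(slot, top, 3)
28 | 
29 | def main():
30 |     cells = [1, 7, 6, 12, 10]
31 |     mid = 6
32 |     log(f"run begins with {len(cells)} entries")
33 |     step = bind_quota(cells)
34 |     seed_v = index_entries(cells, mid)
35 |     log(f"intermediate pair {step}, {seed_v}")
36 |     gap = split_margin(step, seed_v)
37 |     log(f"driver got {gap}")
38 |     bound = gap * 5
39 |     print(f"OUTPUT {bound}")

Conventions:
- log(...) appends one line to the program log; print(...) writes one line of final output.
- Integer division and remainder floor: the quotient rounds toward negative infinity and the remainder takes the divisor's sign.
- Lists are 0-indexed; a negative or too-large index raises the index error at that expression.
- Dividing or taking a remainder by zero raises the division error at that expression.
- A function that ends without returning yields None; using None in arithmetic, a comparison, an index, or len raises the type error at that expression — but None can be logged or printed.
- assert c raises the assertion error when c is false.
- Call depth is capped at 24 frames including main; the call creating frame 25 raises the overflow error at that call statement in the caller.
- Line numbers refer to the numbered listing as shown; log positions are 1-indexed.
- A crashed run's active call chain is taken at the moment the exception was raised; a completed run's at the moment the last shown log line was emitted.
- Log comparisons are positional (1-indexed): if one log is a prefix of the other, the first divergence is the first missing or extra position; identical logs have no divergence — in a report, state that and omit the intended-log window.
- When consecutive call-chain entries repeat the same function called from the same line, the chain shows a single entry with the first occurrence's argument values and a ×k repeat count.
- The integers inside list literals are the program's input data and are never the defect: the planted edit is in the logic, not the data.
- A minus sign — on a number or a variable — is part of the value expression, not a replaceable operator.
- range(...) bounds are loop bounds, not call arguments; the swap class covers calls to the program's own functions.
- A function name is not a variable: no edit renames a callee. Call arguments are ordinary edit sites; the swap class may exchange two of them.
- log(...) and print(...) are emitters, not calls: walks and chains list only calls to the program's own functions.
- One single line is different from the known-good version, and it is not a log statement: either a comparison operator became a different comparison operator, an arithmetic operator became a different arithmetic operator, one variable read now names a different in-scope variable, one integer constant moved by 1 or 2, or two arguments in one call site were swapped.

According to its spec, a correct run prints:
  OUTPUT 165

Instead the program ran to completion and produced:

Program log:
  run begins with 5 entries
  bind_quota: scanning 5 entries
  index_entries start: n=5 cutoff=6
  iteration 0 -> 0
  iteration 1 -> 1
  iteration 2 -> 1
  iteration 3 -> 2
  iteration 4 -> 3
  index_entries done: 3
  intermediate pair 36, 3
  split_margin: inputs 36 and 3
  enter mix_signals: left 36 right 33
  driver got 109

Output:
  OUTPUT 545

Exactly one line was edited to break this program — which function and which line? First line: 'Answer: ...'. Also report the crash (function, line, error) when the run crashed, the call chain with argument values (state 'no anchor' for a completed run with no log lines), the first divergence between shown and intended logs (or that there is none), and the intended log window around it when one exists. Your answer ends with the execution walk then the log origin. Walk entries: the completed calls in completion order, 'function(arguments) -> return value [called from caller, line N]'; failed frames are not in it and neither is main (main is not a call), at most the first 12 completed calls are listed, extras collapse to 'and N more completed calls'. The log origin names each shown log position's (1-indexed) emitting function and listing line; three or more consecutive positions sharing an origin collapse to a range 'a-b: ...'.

Answer: the defect is in mix_signals at line 20.
The tell: Log line 13 is where behavior first shows: 'driver got 109' appears instead of 'driver got 33'.
Call chain: main.
First divergence: position 13; shown 'driver got 109' vs intended 'driver got 33'.
Intended log window:
  11: split_margin: inputs 36 and 3
  12: enter mix_signals: left 36 right 33
  13: driver got 33
Execution walk:
  bind_quota([1, 7, 6, 12, 10]) -> 36  [called from main, line 33]
  index_entries([1, 7, 6, 12, 10], 6) -> 3  [called from main, line 34]
  mix_signals(36, 33, 3) -> 109  [called from split_margin, line 27]
  split_margin(36, 3) -> 109  [called from main, line 36]
Log origin:
  1: from main, line 32
  2: from bind_quota, line 2
  3: from index_entries, line 9
  4-8: from index_entries, line 14
  9: from index_entries, line 15
  10: from main, line 35
  11: from split_margin, line 24
  12: from mix_signals, line 19
  13: from main, line 37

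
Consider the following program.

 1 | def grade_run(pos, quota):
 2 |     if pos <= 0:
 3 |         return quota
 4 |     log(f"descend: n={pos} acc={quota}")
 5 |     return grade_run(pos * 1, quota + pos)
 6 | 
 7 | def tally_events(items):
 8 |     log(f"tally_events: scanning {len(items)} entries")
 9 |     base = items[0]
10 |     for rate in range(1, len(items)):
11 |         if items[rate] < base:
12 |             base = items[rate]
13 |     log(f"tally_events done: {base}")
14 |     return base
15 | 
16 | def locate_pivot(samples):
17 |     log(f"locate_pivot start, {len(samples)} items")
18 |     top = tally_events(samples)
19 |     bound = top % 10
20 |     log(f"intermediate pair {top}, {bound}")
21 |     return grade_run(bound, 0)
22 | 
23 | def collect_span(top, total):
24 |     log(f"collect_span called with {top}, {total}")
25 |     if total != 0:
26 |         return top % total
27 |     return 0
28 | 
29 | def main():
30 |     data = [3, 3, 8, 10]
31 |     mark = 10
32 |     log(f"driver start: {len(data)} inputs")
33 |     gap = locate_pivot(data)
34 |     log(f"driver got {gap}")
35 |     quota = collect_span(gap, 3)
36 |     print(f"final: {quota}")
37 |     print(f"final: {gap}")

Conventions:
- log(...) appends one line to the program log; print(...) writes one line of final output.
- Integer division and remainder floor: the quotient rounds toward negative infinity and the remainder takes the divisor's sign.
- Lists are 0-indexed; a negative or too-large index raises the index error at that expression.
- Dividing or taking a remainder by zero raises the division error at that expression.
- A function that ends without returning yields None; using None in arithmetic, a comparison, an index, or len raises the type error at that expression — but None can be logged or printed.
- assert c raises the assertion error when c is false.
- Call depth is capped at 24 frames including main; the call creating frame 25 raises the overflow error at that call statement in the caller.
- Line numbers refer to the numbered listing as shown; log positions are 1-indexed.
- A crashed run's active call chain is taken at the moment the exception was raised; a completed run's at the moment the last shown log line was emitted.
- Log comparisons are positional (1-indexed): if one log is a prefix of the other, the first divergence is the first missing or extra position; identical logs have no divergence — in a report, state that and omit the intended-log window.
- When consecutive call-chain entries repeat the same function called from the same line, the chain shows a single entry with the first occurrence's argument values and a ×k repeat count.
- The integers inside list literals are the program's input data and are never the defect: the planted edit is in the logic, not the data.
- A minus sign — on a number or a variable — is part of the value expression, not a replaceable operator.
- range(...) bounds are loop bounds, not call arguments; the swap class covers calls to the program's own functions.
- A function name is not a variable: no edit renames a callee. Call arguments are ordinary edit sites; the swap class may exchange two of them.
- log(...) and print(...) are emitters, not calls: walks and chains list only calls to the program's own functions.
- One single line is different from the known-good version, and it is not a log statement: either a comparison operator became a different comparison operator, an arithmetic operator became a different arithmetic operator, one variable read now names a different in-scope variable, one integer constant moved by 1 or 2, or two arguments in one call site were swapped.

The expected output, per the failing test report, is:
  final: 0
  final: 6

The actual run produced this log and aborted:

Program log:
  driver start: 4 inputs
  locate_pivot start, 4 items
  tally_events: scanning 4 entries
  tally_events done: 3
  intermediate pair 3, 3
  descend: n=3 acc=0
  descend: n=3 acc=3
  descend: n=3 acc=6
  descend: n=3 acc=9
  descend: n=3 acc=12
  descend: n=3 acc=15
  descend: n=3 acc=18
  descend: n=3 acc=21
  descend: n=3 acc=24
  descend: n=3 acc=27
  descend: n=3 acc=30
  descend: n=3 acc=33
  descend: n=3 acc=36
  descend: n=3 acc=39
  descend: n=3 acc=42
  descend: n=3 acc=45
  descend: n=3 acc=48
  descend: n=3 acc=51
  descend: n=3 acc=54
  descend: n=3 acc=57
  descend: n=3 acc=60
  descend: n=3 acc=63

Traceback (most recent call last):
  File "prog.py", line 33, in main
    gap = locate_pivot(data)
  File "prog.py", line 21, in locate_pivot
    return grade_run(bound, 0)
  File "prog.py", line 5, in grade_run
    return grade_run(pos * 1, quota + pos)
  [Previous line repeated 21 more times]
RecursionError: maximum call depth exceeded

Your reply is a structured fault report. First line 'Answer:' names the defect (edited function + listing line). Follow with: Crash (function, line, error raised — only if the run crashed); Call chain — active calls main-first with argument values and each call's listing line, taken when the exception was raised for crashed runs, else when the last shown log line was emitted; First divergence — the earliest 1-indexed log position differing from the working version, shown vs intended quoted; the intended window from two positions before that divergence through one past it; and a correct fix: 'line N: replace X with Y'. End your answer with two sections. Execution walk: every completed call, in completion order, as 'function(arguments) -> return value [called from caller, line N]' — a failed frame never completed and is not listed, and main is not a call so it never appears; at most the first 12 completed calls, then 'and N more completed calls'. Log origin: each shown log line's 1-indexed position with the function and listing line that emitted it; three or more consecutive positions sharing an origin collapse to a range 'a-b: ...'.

Answer: the defect is in grade_run at line 5.
Core observation: Everything matches until log position 7, which reads 'descend: n=3 acc=3' in place of 'descend: n=2 acc=3'.
Crash: grade_run, line 5, RecursionError.
Call chain: main -> locate_pivot([3, 3, 8, 10]) (called at line 33) -> grade_run(3, 0) (called at line 21) -> grade_run(3, 3) (called at line 5) ×21.
First divergence: position 7 — shown 'descend: n=3 acc=3', intended 'descend: n=2 acc=3'.
Intended log window:
  5: intermediate pair 3, 3
  6: descend: n=3 acc=0
  7: descend: n=2 acc=3
  8: descend: n=1 acc=5
Execution walk:
  tally_events([3, 3, 8, 10]) -> 3  [called from locate_pivot, line 18]
Origin of each log line:
  1: emitted by main (line 32)
  2: emitted by locate_pivot (line 17)
  3: emitted by tally_events (line 8)
  4: emitted by tally_events (line 13)
  5: emitted by locate_pivot (line 20)
  6-27: emitted by grade_run (line 4)
A correct fix: line 5: replace `*` with `-`.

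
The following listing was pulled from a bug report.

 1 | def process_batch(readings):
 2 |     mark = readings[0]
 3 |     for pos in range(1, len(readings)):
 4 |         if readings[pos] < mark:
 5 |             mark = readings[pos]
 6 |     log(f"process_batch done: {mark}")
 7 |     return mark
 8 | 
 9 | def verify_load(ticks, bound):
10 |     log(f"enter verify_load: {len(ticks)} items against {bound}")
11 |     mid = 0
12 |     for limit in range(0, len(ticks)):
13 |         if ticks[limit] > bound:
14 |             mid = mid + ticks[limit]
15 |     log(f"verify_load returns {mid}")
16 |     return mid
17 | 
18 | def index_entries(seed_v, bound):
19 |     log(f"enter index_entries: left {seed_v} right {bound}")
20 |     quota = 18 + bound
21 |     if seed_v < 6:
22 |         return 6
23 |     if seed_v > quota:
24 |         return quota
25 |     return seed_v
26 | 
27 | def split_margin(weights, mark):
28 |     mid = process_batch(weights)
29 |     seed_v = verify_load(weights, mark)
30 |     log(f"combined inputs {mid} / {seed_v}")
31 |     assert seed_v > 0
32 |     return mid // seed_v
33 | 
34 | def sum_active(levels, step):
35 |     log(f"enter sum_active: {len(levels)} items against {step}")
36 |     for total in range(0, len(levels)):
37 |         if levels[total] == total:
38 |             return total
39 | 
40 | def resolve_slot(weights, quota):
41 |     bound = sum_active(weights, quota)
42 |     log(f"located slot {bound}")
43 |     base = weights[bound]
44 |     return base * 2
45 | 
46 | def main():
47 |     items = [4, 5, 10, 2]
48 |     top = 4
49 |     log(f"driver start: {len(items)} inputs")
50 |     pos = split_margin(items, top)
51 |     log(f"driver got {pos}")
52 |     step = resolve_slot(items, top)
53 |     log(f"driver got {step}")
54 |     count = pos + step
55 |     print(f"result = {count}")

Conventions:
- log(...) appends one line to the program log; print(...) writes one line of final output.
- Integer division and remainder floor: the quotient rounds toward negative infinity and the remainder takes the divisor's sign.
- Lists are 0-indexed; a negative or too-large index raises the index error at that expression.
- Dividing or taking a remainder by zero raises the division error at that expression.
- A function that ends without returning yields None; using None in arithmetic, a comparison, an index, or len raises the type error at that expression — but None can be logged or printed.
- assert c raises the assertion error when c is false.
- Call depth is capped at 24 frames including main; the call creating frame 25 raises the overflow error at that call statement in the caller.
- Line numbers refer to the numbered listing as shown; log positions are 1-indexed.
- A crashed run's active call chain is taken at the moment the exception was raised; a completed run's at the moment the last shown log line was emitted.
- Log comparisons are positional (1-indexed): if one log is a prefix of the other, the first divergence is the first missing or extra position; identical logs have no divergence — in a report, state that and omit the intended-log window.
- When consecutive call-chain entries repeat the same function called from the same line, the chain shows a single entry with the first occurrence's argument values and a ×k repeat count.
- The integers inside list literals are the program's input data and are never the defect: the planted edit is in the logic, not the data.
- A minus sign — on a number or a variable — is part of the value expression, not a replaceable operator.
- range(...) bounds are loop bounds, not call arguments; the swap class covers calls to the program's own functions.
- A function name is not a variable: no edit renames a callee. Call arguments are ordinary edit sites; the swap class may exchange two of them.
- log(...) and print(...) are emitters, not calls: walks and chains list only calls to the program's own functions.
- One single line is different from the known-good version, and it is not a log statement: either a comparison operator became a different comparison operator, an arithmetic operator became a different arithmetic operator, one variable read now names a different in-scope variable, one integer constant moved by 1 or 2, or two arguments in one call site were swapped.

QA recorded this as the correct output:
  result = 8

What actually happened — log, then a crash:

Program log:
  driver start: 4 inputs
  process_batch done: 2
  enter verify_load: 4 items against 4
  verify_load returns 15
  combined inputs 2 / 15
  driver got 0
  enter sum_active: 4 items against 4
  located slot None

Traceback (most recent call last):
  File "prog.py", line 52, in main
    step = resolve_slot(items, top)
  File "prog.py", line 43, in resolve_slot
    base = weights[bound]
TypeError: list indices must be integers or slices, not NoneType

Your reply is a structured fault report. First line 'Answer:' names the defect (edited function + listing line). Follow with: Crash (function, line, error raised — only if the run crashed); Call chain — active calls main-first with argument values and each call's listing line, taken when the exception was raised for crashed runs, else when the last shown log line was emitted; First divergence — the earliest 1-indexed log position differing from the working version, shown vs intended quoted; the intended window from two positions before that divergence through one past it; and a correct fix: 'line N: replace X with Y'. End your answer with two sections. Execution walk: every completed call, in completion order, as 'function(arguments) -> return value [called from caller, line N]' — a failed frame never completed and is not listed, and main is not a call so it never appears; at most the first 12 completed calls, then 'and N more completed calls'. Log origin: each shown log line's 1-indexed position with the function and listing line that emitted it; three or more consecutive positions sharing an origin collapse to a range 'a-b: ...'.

Answer: the defect is in sum_active at line 37.
Core observation: Everything matches until log position 8, which reads 'located slot None' in place of 'located slot 0'.
Crash: resolve_slot, line 43, TypeError.
Call chain: main -> resolve_slot([4, 5, 10, 2], 4) (called at line 52).
First divergence: position 8 — shown 'located slot None', intended 'located slot 0'.
Intended log window:
  6: driver got 0
  7: enter sum_active: 4 items against 4
  8: located slot 0
  9: driver got 8
Execution walk:
  process_batch([4, 5, 10, 2]) -> 2  [called from split_margin, line 28]
  verify_load([4, 5, 10, 2], 4) -> 15  [called from split_margin, line 29]
  split_margin([4, 5, 10, 2], 4) -> 0  [called from main, line 50]
  sum_active([4, 5, 10, 2], 4) -> None  [called from resolve_slot, line 41]
Log origin:
  1: logged in main at line 49
  2: logged in process_batch at line 6
  3: logged in verify_load at line 10
  4: logged in verify_load at line 15
  5: logged in split_margin at line 30
  6: logged in main at line 51
  7: logged in sum_active at line 35
  8: logged in resolve_slot at line 42
A correct fix: line 37: replace `levels[total] == total` with `levels[total] == step`.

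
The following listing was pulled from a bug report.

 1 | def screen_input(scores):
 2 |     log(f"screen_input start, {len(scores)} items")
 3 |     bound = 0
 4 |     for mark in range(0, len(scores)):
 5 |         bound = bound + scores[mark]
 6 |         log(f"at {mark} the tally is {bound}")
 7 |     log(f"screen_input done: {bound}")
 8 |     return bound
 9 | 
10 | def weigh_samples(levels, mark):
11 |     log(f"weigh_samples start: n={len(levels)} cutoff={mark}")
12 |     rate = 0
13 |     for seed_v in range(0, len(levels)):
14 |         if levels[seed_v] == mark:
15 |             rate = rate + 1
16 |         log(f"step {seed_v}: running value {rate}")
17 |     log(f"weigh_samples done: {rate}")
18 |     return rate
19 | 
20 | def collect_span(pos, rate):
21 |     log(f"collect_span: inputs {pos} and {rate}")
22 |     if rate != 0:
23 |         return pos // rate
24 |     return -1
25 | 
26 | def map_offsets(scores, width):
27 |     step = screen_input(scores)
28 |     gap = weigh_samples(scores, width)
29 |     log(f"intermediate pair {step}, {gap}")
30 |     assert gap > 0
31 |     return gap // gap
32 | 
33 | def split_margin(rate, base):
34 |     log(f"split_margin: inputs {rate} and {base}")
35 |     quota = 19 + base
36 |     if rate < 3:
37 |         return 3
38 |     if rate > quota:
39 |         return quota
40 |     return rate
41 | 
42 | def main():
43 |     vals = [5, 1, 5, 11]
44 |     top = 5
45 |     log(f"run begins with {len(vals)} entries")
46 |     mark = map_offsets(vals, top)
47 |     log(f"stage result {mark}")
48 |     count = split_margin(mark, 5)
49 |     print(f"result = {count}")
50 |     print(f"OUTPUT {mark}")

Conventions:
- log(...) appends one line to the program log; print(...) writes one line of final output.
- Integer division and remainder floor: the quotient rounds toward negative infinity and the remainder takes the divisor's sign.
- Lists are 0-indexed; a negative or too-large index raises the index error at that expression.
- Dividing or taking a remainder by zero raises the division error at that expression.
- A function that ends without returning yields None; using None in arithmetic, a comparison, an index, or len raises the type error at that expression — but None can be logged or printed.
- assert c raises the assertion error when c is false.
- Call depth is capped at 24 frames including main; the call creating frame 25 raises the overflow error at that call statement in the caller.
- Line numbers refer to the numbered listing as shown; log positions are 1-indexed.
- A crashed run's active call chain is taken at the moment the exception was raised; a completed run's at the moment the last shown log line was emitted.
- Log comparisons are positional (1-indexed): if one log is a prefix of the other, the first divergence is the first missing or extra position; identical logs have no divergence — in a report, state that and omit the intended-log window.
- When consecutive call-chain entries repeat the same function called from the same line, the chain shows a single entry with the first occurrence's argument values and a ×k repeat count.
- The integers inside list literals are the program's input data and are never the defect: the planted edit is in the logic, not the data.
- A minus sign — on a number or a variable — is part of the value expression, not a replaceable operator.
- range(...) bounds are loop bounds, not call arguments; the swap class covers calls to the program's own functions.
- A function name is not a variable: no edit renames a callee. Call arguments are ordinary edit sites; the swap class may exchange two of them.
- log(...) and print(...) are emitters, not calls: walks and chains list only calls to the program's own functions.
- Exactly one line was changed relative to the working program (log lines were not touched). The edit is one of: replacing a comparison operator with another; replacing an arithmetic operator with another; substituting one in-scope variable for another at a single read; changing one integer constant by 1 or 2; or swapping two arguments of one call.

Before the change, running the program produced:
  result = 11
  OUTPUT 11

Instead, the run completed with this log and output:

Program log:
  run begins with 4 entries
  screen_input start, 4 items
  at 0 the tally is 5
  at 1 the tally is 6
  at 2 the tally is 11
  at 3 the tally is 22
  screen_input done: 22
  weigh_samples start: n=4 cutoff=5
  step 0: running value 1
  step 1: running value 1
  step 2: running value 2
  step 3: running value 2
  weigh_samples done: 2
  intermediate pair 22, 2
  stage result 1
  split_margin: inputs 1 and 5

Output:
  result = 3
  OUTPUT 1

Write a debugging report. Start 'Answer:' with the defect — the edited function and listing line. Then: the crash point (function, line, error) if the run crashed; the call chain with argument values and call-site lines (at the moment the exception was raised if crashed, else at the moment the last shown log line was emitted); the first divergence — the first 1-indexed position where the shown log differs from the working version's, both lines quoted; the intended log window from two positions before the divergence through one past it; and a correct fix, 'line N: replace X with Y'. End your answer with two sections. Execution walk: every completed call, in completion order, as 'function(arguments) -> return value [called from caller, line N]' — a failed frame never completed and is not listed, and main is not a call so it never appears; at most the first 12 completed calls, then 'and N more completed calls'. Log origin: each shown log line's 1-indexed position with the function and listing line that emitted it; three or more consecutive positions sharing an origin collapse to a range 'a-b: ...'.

Answer: the defect is in map_offsets at line 31.
Key fact: The log first diverges at position 15: the faulty run prints 'stage result 1' where the working version prints 'stage result 11'.
Call chain: main -> split_margin(1, 5) (called at line 48).
First divergence: position 15 — the shown line 'stage result 1' should read 'stage result 11'.
Intended log window:
  13: weigh_samples done: 2
  14: intermediate pair 22, 2
  15: stage result 11
  16: split_margin: inputs 11 and 5
Execution walk:
  screen_input([5, 1, 5, 11]) -> 22  [called from map_offsets, line 27]
  weigh_samples([5, 1, 5, 11], 5) -> 2  [called from map_offsets, line 28]
  map_offsets([5, 1, 5, 11], 5) -> 1  [called from main, line 46]
  split_margin(1, 5) -> 3  [called from main, line 48]
Log origin:
  1: emitted by main (line 45)
  2: emitted by screen_input (line 2)
  3-6: emitted by screen_input (line 6)
  7: emitted by screen_input (line 7)
  8: emitted by weigh_samples (line 11)
  9-12: emitted by weigh_samples (line 16)
  13: emitted by weigh_samples (line 17)
  14: emitted by map_offsets (line 29)
  15: emitted by main (line 47)
  16: emitted by split_margin (line 34)
A correct fix: line 31: replace `gap // gap` with `step // gap`.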